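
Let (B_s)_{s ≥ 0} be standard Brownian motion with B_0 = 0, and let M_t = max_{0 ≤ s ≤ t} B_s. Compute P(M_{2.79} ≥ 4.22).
P(M_{2.79} ≥ 4.22) = 2·P(B_{2.79} ≥ 4.22) = 2(1 − Φ(4.22/√2.79)) ≈ 0.0115

By the reflection principle for Brownian motion, P(M_t ≥ a) = 2 · P(B_t ≥ a) for a ≥ 0. Since B_t ~ N(0, t), P(B_t ≥ 4.22) = 1 − Φ(4.22/√t) = 1 − Φ(4.22/√2.79) = 1 − Φ(2.5264). So
  P(M_{2.79} ≥ 4.22) = 2(1 − Φ(2.5264)) ≈ 0.0115.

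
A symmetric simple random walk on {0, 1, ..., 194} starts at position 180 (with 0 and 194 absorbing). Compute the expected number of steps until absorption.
E[τ | X_0 = 180] = 2520

Let v_k = E[τ | X_0 = k]. Boundary: v_0 = v_194 = 0. Recurrence: v_k = 1 + (v_{k-1} + v_{k+1})/2 for 1 ≤ k ≤ 193. The particular solution to v_k − (v_{k-1} + v_{k+1})/2 = 1 is v_k = −k^2. Adding homogeneous solution A + B k and matching boundaries gives v_k = k (194 − k). Substituting k = 180: v_180 = 180 · 14 = 2520.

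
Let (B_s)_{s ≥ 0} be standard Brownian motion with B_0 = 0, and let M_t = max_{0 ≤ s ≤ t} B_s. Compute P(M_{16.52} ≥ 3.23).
P(M_{16.52} ≥ 3.23) = 2·P(B_{16.52} ≥ 3.23) = 2(1 − Φ(3.23/√16.52)) ≈ 0.4268

By the reflection principle for Brownian motion, P(M_t ≥ a) = 2 · P(B_t ≥ a) for a ≥ 0. Since B_t ~ N(0, t), P(B_t ≥ 3.23) = 1 − Φ(3.23/√t) = 1 − Φ(3.23/√16.52) = 1 − Φ(0.7947). So
  P(M_{16.52} ≥ 3.23) = 2(1 − Φ(0.7947)) ≈ 0.4268.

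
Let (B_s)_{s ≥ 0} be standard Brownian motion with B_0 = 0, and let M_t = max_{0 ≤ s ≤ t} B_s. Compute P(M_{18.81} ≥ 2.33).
P(M_{18.81} ≥ 2.33) = 2·P(B_{18.81} ≥ 2.33) = 2(1 − Φ(2.33/√18.81)) ≈ 0.5911

By the reflection principle for Brownian motion, P(M_t ≥ a) = 2 · P(B_t ≥ a) for a ≥ 0. Since B_t ~ N(0, t), P(B_t ≥ 2.33) = 1 − Φ(2.33/√t) = 1 − Φ(2.33/√18.81) = 1 − Φ(0.5372). So
  P(M_{18.81} ≥ 2.33) = 2(1 − Φ(0.5372)) ≈ 0.5911.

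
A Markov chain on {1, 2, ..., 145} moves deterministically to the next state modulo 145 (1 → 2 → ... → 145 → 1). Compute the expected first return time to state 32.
E[T_32 | X_0 = 32] = 145

The chain cycles deterministically, so starting at state 32 it returns in exactly 145 steps. Equivalently, the stationary distribution is uniform π_j = 1/145 for every state j, so by Kac's formula E[T_32] = 1/π_32 = 145.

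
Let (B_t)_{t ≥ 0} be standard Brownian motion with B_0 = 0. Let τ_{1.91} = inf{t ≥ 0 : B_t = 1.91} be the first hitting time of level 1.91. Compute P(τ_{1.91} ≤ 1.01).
P(τ_{1.91} ≤ 1.01) = 2(1 − Φ(1.91/√1.01)) = 2(1 − Φ(1.9005)) ≈ 0.0574

By the reflection principle for standard BM, P(τ_b ≤ t) = 2 · P(B_t ≥ b). Since B_t ~ N(0, t), P(B_t ≥ 1.91) = 1 − Φ(1.91/√t) = 1 − Φ(1.91/√1.01) = 1 − Φ(1.9005) ≈ 0.02868. Doubling: P(τ_{1.91} ≤ 1.01) ≈ 2 · 0.02868 = 0.05736 ≈ 0.0574.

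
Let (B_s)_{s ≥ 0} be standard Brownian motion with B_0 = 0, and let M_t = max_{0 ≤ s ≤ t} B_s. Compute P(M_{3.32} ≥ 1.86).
P(M_{3.32} ≥ 1.86) = 2·P(B_{3.32} ≥ 1.86) = 2(1 − Φ(1.86/√3.32)) ≈ 0.3073

By the reflection principle for Brownian motion, P(M_t ≥ a) = 2 · P(B_t ≥ a) for a ≥ 0. Since B_t ~ N(0, t), P(B_t ≥ 1.86) = 1 − Φ(1.86/√t) = 1 − Φ(1.86/√3.32) = 1 − Φ(1.0208). So
  P(M_{3.32} ≥ 1.86) = 2(1 − Φ(1.0208)) ≈ 0.3073.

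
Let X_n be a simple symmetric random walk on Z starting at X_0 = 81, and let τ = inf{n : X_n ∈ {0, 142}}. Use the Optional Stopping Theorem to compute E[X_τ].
E[X_τ] = 81

X_n is a martingale and τ is a bounded-mean stopping time (indeed τ is finite a.s. with bounded expectation since the walk is in a bounded region). By the OST, E[X_τ] = E[X_0] = 81. Equivalently: E[X_τ] = 142 · P(hit 142 first) + 0 · P(hit 0 first) = 142 · (81/142) = 81.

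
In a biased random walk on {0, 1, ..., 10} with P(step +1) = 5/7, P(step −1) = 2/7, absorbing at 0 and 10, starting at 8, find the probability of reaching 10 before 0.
P(hit 10 before 0) = (1 − (2/5)^8) / (1 − (2/5)^10) = 464725/464981

Let u_k denote P(reach 10 before 0 | start at k). Boundary: u_0 = 0, u_10 = 1. Recurrence: u_k = 5/7·u_{k+1} + 2/7·u_{k-1} for 1 ≤ k ≤ 9. Try u_k = A + B·r^k with r = q/p = (2/7)/(5/7) = 2/5. Substitution satisfies the recurrence; boundary conditions give:
  u_k = (1 − r^k) / (1 − r^N) = (1 − (2/5)^8) / (1 − (2/5)^10) = 464725/464981.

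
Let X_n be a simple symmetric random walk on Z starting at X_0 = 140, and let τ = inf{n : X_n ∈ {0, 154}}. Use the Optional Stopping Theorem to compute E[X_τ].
E[X_τ] = 140

X_n is a martingale and τ is a bounded-mean stopping time (indeed τ is finite a.s. with bounded expectation since the walk is in a bounded region). By the OST, E[X_τ] = E[X_0] = 140. Equivalently: E[X_τ] = 154 · P(hit 154 first) + 0 · P(hit 0 first) = 154 · (140/154) = 140.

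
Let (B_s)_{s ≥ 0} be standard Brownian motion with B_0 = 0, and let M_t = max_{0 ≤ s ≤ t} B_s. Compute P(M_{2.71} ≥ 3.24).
P(M_{2.71} ≥ 3.24) = 2·P(B_{2.71} ≥ 3.24) = 2(1 − Φ(3.24/√2.71)) ≈ 0.0490

By the reflection principle for Brownian motion, P(M_t ≥ a) = 2 · P(B_t ≥ a) for a ≥ 0. Since B_t ~ N(0, t), P(B_t ≥ 3.24) = 1 − Φ(3.24/√t) = 1 − Φ(3.24/√2.71) = 1 − Φ(1.9682). So
  P(M_{2.71} ≥ 3.24) = 2(1 − Φ(1.9682)) ≈ 0.0490.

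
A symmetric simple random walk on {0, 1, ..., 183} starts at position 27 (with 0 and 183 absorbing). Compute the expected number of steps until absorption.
E[τ | X_0 = 27] = 4212

Let v_k = E[τ | X_0 = k]. Boundary: v_0 = v_183 = 0. Recurrence: v_k = 1 + (v_{k-1} + v_{k+1})/2 for 1 ≤ k ≤ 182. The particular solution to v_k − (v_{k-1} + v_{k+1})/2 = 1 is v_k = −k^2. Adding homogeneous solution A + B k and matching boundaries gives v_k = k (183 − k). Substituting k = 27: v_27 = 27 · 156 = 4212.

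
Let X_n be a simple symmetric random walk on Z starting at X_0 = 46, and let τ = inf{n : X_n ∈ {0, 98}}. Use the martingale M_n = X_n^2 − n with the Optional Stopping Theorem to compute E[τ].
E[τ] = 2392

M_n = X_n^2 − n is a martingale (since E[X_{n+1}^2 | F_n] = X_n^2 + 1). By OST (τ has finite mean in a bounded region), E[M_τ] = E[M_0] = X_0^2 − 0 = 46^2 = 2116. Also E[M_τ] = E[X_τ^2] − E[τ]. The walk exits at 0 or 98, with P(hit 98 first) = 46/98, so E[X_τ^2] = 98^2 · 46/98 + 0 = 4508. Thus E[τ] = E[X_τ^2] − E[M_τ] = 4508 − 2116 = 2392 = 46(98 − 46) = 2392.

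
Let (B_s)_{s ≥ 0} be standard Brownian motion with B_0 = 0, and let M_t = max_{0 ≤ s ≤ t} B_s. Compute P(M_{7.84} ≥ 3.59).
P(M_{7.84} ≥ 3.59) = 2·P(B_{7.84} ≥ 3.59) = 2(1 − Φ(3.59/√7.84)) ≈ 0.1998

By the reflection principle for Brownian motion, P(M_t ≥ a) = 2 · P(B_t ≥ a) for a ≥ 0. Since B_t ~ N(0, t), P(B_t ≥ 3.59) = 1 − Φ(3.59/√t) = 1 − Φ(3.59/√7.84) = 1 − Φ(1.2821). So
  P(M_{7.84} ≥ 3.59) = 2(1 − Φ(1.2821)) ≈ 0.1998.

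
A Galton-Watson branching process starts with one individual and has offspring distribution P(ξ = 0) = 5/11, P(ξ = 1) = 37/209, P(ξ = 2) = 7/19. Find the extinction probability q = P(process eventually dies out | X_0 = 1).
q = 1

Mean offspring μ = 0·5/11 + 1·37/209 + 2·7/19 = 191/209 ≤ 1. For μ ≤ 1 with offspring not concentrated at 1, the Galton-Watson process goes extinct almost surely, so q = 1.
(Algebraic check: The pgf is f(s) = 5/11 + 37/209·s + 7/19·s². The extinction probability q is the smallest fixed point of f in [0, 1]. Setting s = f(s):
  7/19·s² + (37/209 − 1)·s + 5/11 = 0
  7/19·s² − (5/11 + 7/19)·s + 5/11 = 0
which factors as (s − 1)·(7/19·s − 5/11) = 0, giving roots s = 1 and s = (5/11)/(7/19) = 95/77. Since 95/77 ≥ 1, the smallest root in [0, 1] is s = 1.)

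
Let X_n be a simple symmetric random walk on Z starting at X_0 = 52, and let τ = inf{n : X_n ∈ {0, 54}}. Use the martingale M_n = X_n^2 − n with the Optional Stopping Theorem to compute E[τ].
E[τ] = 104

M_n = X_n^2 − n is a martingale (since E[X_{n+1}^2 | F_n] = X_n^2 + 1). By OST (τ has finite mean in a bounded region), E[M_τ] = E[M_0] = X_0^2 − 0 = 52^2 = 2704. Also E[M_τ] = E[X_τ^2] − E[τ]. The walk exits at 0 or 54, with P(hit 54 first) = 52/54, so E[X_τ^2] = 54^2 · 52/54 + 0 = 2808. Thus E[τ] = E[X_τ^2] − E[M_τ] = 2808 − 2704 = 104 = 52(54 − 52) = 104.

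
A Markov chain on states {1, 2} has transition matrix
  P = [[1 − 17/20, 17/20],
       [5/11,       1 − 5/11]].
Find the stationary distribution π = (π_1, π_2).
π_1 = 100/287, π_2 = 187/287

Solve πP = π with π_1 + π_2 = 1. From πP = π: π_1 · (1 − 17/20) + π_2 · 5/11 = π_1 ⇒ π_2 · 5/11 = π_1 · 17/20 ⇒ π_2/π_1 = (17/20)/(5/11) = 187/100. Together with π_1 + π_2 = 1:
  π_1 = (5/11)/(17/20 + 5/11) = (5/11)/(287/220) = 100/287,
  π_2 = (17/20)/(17/20 + 5/11) = (17/20)/(287/220) = 187/287.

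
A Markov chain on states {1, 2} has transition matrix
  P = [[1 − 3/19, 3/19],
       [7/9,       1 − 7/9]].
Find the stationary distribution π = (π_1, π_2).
π_1 = 133/160, π_2 = 27/160

Solve πP = π with π_1 + π_2 = 1. From πP = π: π_1 · (1 − 3/19) + π_2 · 7/9 = π_1 ⇒ π_2 · 7/9 = π_1 · 3/19 ⇒ π_2/π_1 = (3/19)/(7/9) = 27/133. Together with π_1 + π_2 = 1:
  π_1 = (7/9)/(3/19 + 7/9) = (7/9)/(160/171) = 133/160,
  π_2 = (3/19)/(3/19 + 7/9) = (3/19)/(160/171) = 27/160.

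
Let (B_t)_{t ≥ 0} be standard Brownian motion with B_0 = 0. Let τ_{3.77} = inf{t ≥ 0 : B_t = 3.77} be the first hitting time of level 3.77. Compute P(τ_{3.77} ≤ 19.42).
P(τ_{3.77} ≤ 19.42) = 2(1 − Φ(3.77/√19.42)) = 2(1 − Φ(0.8555)) ≈ 0.3923

By the reflection principle for standard BM, P(τ_b ≤ t) = 2 · P(B_t ≥ b). Since B_t ~ N(0, t), P(B_t ≥ 3.77) = 1 − Φ(3.77/√t) = 1 − Φ(3.77/√19.42) = 1 − Φ(0.8555) ≈ 0.19614. Doubling: P(τ_{3.77} ≤ 19.42) ≈ 2 · 0.19614 = 0.39228 ≈ 0.3923.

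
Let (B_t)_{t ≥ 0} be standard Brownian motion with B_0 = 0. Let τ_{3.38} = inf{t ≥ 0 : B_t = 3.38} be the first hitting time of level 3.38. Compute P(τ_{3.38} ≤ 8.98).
P(τ_{3.38} ≤ 8.98) = 2(1 − Φ(3.38/√8.98)) = 2(1 − Φ(1.1279)) ≈ 0.2594

By the reflection principle for standard BM, P(τ_b ≤ t) = 2 · P(B_t ≥ b). Since B_t ~ N(0, t), P(B_t ≥ 3.38) = 1 − Φ(3.38/√t) = 1 − Φ(3.38/√8.98) = 1 − Φ(1.1279) ≈ 0.12968. Doubling: P(τ_{3.38} ≤ 8.98) ≈ 2 · 0.12968 = 0.25936 ≈ 0.2594.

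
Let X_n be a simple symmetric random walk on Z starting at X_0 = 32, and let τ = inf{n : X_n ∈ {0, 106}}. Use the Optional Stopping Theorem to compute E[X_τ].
E[X_τ] = 32

X_n is a martingale and τ is a bounded-mean stopping time (indeed τ is finite a.s. with bounded expectation since the walk is in a bounded region). By the OST, E[X_τ] = E[X_0] = 32. Equivalently: E[X_τ] = 106 · P(hit 106 first) + 0 · P(hit 0 first) = 106 · (32/106) = 32.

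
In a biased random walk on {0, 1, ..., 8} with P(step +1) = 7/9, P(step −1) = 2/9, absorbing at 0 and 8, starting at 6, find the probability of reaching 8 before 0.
P(hit 8 before 0) = (1 − (2/7)^6) / (1 − (2/7)^8) = 128037/128101

Let u_k denote P(reach 8 before 0 | start at k). Boundary: u_0 = 0, u_8 = 1. Recurrence: u_k = 7/9·u_{k+1} + 2/9·u_{k-1} for 1 ≤ k ≤ 7. Try u_k = A + B·r^k with r = q/p = (2/9)/(7/9) = 2/7. Substitution satisfies the recurrence; boundary conditions give:
  u_k = (1 − r^k) / (1 − r^N) = (1 − (2/7)^6) / (1 − (2/7)^8) = 128037/128101.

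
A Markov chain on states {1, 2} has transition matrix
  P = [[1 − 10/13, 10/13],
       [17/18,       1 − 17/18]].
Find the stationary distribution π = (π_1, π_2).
π_1 = 221/401, π_2 = 180/401

Solve πP = π with π_1 + π_2 = 1. From πP = π: π_1 · (1 − 10/13) + π_2 · 17/18 = π_1 ⇒ π_2 · 17/18 = π_1 · 10/13 ⇒ π_2/π_1 = (10/13)/(17/18) = 180/221. Together with π_1 + π_2 = 1:
  π_1 = (17/18)/(10/13 + 17/18) = (17/18)/(401/234) = 221/401,
  π_2 = (10/13)/(10/13 + 17/18) = (10/13)/(401/234) = 180/401.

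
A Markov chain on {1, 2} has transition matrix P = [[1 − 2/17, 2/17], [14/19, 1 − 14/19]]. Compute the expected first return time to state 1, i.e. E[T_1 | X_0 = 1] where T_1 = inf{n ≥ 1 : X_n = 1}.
E[T_1 | X_0 = 1] = 1/π_1 = 138/119

For an irreducible recurrent Markov chain with stationary distribution π, E[T_i | X_0 = i] = 1/π_i (Kac's formula). Here π_1 = (14/19)/(2/17 + 14/19) = (14/19)/(276/323) = 119/138, so E[T_1 | X_0 = 1] = 1/π_1 = (2/17 + 14/19)/(14/19) = (276/323)/(14/19) = 138/119.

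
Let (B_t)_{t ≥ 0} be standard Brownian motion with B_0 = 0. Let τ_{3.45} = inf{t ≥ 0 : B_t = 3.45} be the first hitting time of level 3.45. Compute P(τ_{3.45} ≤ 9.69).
P(τ_{3.45} ≤ 9.69) = 2(1 − Φ(3.45/√9.69)) = 2(1 − Φ(1.1083)) ≈ 0.2677

By the reflection principle for standard BM, P(τ_b ≤ t) = 2 · P(B_t ≥ b). Since B_t ~ N(0, t), P(B_t ≥ 3.45) = 1 − Φ(3.45/√t) = 1 − Φ(3.45/√9.69) = 1 − Φ(1.1083) ≈ 0.13387. Doubling: P(τ_{3.45} ≤ 9.69) ≈ 2 · 0.13387 = 0.26774 ≈ 0.2677.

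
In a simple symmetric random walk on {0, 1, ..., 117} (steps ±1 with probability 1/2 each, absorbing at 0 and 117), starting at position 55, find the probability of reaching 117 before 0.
P(hit 117 before 0) = 55/117

Let u_k = P(hit 117 before 0 | start at k). Then u_0 = 0, u_117 = 1, and u_k = u_{k-1}/2 + u_{k+1}/2 for 1 ≤ k ≤ 116. This harmonic recurrence is solved by u_k = k/117, giving u_55 = 55/117.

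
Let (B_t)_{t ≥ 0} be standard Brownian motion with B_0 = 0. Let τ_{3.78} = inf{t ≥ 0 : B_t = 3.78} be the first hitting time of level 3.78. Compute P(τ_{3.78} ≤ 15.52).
P(τ_{3.78} ≤ 15.52) = 2(1 − Φ(3.78/√15.52)) = 2(1 − Φ(0.9595)) ≈ 0.3373

By the reflection principle for standard BM, P(τ_b ≤ t) = 2 · P(B_t ≥ b). Since B_t ~ N(0, t), P(B_t ≥ 3.78) = 1 − Φ(3.78/√t) = 1 − Φ(3.78/√15.52) = 1 − Φ(0.9595) ≈ 0.16865. Doubling: P(τ_{3.78} ≤ 15.52) ≈ 2 · 0.16865 = 0.33730 ≈ 0.3373.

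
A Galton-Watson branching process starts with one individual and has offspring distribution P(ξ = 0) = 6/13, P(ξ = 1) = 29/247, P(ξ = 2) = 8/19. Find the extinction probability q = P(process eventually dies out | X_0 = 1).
q = 1

Mean offspring μ = 0·6/13 + 1·29/247 + 2·8/19 = 237/247 ≤ 1. For μ ≤ 1 with offspring not concentrated at 1, the Galton-Watson process goes extinct almost surely, so q = 1.
(Algebraic check: The pgf is f(s) = 6/13 + 29/247·s + 8/19·s². The extinction probability q is the smallest fixed point of f in [0, 1]. Setting s = f(s):
  8/19·s² + (29/247 − 1)·s + 6/13 = 0
  8/19·s² − (6/13 + 8/19)·s + 6/13 = 0
which factors as (s − 1)·(8/19·s − 6/13) = 0, giving roots s = 1 and s = (6/13)/(8/19) = 57/52. Since 57/52 ≥ 1, the smallest root in [0, 1] is s = 1.)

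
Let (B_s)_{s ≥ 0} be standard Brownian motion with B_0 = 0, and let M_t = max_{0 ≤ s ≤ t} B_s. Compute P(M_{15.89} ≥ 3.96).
P(M_{15.89} ≥ 3.96) = 2·P(B_{15.89} ≥ 3.96) = 2(1 − Φ(3.96/√15.89)) ≈ 0.3205

By the reflection principle for Brownian motion, P(M_t ≥ a) = 2 · P(B_t ≥ a) for a ≥ 0. Since B_t ~ N(0, t), P(B_t ≥ 3.96) = 1 − Φ(3.96/√t) = 1 − Φ(3.96/√15.89) = 1 − Φ(0.9934). So
  P(M_{15.89} ≥ 3.96) = 2(1 − Φ(0.9934)) ≈ 0.3205.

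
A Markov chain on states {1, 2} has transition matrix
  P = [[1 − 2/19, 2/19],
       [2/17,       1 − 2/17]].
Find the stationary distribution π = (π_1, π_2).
π_1 = 19/36, π_2 = 17/36

Solve πP = π with π_1 + π_2 = 1. From πP = π: π_1 · (1 − 2/19) + π_2 · 2/17 = π_1 ⇒ π_2 · 2/17 = π_1 · 2/19 ⇒ π_2/π_1 = (2/19)/(2/17) = 17/19. Together with π_1 + π_2 = 1:
  π_1 = (2/17)/(2/19 + 2/17) = (2/17)/(72/323) = 19/36,
  π_2 = (2/19)/(2/19 + 2/17) = (2/19)/(72/323) = 17/36.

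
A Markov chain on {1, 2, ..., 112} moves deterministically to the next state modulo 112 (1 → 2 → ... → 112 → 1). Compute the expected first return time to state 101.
E[T_101 | X_0 = 101] = 112

The chain cycles deterministically, so starting at state 101 it returns in exactly 112 steps. Equivalently, the stationary distribution is uniform π_j = 1/112 for every state j, so by Kac's formula E[T_101] = 1/π_101 = 112.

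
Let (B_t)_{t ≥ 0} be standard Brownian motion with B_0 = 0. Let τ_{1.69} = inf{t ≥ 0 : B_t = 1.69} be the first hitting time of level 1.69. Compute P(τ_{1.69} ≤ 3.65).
P(τ_{1.69} ≤ 3.65) = 2(1 − Φ(1.69/√3.65)) = 2(1 − Φ(0.8846)) ≈ 0.3764

By the reflection principle for standard BM, P(τ_b ≤ t) = 2 · P(B_t ≥ b). Since B_t ~ N(0, t), P(B_t ≥ 1.69) = 1 − Φ(1.69/√t) = 1 − Φ(1.69/√3.65) = 1 − Φ(0.8846) ≈ 0.18819. Doubling: P(τ_{1.69} ≤ 3.65) ≈ 2 · 0.18819 = 0.37638 ≈ 0.3764.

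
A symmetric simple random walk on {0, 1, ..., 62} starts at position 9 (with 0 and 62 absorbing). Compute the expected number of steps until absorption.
E[τ | X_0 = 9] = 477

Let v_k = E[τ | X_0 = k]. Boundary: v_0 = v_62 = 0. Recurrence: v_k = 1 + (v_{k-1} + v_{k+1})/2 for 1 ≤ k ≤ 61. The particular solution to v_k − (v_{k-1} + v_{k+1})/2 = 1 is v_k = −k^2. Adding homogeneous solution A + B k and matching boundaries gives v_k = k (62 − k). Substituting k = 9: v_9 = 9 · 53 = 477.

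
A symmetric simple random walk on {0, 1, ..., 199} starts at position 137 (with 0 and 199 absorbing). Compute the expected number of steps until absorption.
E[τ | X_0 = 137] = 8494

Let v_k = E[τ | X_0 = k]. Boundary: v_0 = v_199 = 0. Recurrence: v_k = 1 + (v_{k-1} + v_{k+1})/2 for 1 ≤ k ≤ 198. The particular solution to v_k − (v_{k-1} + v_{k+1})/2 = 1 is v_k = −k^2. Adding homogeneous solution A + B k and matching boundaries gives v_k = k (199 − k). Substituting k = 137: v_137 = 137 · 62 = 8494.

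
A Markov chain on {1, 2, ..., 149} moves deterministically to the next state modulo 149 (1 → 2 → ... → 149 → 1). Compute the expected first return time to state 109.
E[T_109 | X_0 = 109] = 149

The chain cycles deterministically, so starting at state 109 it returns in exactly 149 steps. Equivalently, the stationary distribution is uniform π_j = 1/149 for every state j, so by Kac's formula E[T_109] = 1/π_109 = 149.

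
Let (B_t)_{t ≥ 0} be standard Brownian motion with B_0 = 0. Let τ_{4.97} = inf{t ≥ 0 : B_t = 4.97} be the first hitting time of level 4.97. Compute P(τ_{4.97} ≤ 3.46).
P(τ_{4.97} ≤ 3.46) = 2(1 − Φ(4.97/√3.46)) = 2(1 − Φ(2.6719)) ≈ 0.0075

By the reflection principle for standard BM, P(τ_b ≤ t) = 2 · P(B_t ≥ b). Since B_t ~ N(0, t), P(B_t ≥ 4.97) = 1 − Φ(4.97/√t) = 1 − Φ(4.97/√3.46) = 1 − Φ(2.6719) ≈ 0.00377. Doubling: P(τ_{4.97} ≤ 3.46) ≈ 2 · 0.00377 = 0.00754 ≈ 0.0075.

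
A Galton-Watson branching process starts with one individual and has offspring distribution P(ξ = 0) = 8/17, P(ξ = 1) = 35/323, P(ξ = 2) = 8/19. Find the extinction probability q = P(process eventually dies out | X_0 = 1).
q = 1

Mean offspring μ = 0·8/17 + 1·35/323 + 2·8/19 = 307/323 ≤ 1. For μ ≤ 1 with offspring not concentrated at 1, the Galton-Watson process goes extinct almost surely, so q = 1.
(Algebraic check: The pgf is f(s) = 8/17 + 35/323·s + 8/19·s². The extinction probability q is the smallest fixed point of f in [0, 1]. Setting s = f(s):
  8/19·s² + (35/323 − 1)·s + 8/17 = 0
  8/19·s² − (8/17 + 8/19)·s + 8/17 = 0
which factors as (s − 1)·(8/19·s − 8/17) = 0, giving roots s = 1 and s = (8/17)/(8/19) = 19/17. Since 19/17 ≥ 1, the smallest root in [0, 1] is s = 1.)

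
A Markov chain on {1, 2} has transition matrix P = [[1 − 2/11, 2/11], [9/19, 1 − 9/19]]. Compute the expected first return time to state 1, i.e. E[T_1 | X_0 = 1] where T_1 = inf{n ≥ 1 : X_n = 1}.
E[T_1 | X_0 = 1] = 1/π_1 = 137/99

For an irreducible recurrent Markov chain with stationary distribution π, E[T_i | X_0 = i] = 1/π_i (Kac's formula). Here π_1 = (9/19)/(2/11 + 9/19) = (9/19)/(137/209) = 99/137, so E[T_1 | X_0 = 1] = 1/π_1 = (2/11 + 9/19)/(9/19) = (137/209)/(9/19) = 137/99.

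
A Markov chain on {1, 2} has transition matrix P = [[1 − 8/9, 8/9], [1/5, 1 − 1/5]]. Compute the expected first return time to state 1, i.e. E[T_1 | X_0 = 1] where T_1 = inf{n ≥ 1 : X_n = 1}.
E[T_1 | X_0 = 1] = 1/π_1 = 49/9

For an irreducible recurrent Markov chain with stationary distribution π, E[T_i | X_0 = i] = 1/π_i (Kac's formula). Here π_1 = (1/5)/(8/9 + 1/5) = (1/5)/(49/45) = 9/49, so E[T_1 | X_0 = 1] = 1/π_1 = (8/9 + 1/5)/(1/5) = (49/45)/(1/5) = 49/9.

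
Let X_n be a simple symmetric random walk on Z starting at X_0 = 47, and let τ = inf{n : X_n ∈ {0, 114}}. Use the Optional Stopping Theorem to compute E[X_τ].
E[X_τ] = 47

X_n is a martingale and τ is a bounded-mean stopping time (indeed τ is finite a.s. with bounded expectation since the walk is in a bounded region). By the OST, E[X_τ] = E[X_0] = 47. Equivalently: E[X_τ] = 114 · P(hit 114 first) + 0 · P(hit 0 first) = 114 · (47/114) = 47.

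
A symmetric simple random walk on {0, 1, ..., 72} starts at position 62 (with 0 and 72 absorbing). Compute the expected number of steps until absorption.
E[τ | X_0 = 62] = 620

Let v_k = E[τ | X_0 = k]. Boundary: v_0 = v_72 = 0. Recurrence: v_k = 1 + (v_{k-1} + v_{k+1})/2 for 1 ≤ k ≤ 71. The particular solution to v_k − (v_{k-1} + v_{k+1})/2 = 1 is v_k = −k^2. Adding homogeneous solution A + B k and matching boundaries gives v_k = k (72 − k). Substituting k = 62: v_62 = 62 · 10 = 620.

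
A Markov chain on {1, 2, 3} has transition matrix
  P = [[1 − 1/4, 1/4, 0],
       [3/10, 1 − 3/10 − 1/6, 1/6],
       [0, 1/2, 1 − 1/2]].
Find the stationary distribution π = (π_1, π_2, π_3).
π = (9/19, 15/38, 5/38)

This is a birth-death chain on three states, which satisfies detailed balance: π_1 · P_{12} = π_2 · P_{21} and π_2 · P_{23} = π_3 · P_{32}.
From π_1 · 1/4 = π_2 · 3/10: π_2/π_1 = (1/4)/(3/10) = 5/6.
From π_2 · 1/6 = π_3 · 1/2: π_3/π_2 = (1/6)/(1/2) = 1/3.
Take π_1 proportional to 1; then unnormalized π = (1, 5/6, 5/18). Normalize by dividing by the sum 19/9:
  π = (9/19, 15/38, 5/38).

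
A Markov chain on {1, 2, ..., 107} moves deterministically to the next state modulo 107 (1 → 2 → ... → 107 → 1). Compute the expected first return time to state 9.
E[T_9 | X_0 = 9] = 107

The chain cycles deterministically, so starting at state 9 it returns in exactly 107 steps. Equivalently, the stationary distribution is uniform π_j = 1/107 for every state j, so by Kac's formula E[T_9] = 1/π_9 = 107.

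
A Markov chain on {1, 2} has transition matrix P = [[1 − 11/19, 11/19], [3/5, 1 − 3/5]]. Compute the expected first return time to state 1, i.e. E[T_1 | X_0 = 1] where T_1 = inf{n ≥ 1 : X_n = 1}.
E[T_1 | X_0 = 1] = 1/π_1 = 112/57

For an irreducible recurrent Markov chain with stationary distribution π, E[T_i | X_0 = i] = 1/π_i (Kac's formula). Here π_1 = (3/5)/(11/19 + 3/5) = (3/5)/(112/95) = 57/112, so E[T_1 | X_0 = 1] = 1/π_1 = (11/19 + 3/5)/(3/5) = (112/95)/(3/5) = 112/57.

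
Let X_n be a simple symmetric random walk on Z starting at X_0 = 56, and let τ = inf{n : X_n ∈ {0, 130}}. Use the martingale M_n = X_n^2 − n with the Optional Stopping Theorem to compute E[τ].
E[τ] = 4144

M_n = X_n^2 − n is a martingale (since E[X_{n+1}^2 | F_n] = X_n^2 + 1). By OST (τ has finite mean in a bounded region), E[M_τ] = E[M_0] = X_0^2 − 0 = 56^2 = 3136. Also E[M_τ] = E[X_τ^2] − E[τ]. The walk exits at 0 or 130, with P(hit 130 first) = 56/130, so E[X_τ^2] = 130^2 · 56/130 + 0 = 7280. Thus E[τ] = E[X_τ^2] − E[M_τ] = 7280 − 3136 = 4144 = 56(130 − 56) = 4144.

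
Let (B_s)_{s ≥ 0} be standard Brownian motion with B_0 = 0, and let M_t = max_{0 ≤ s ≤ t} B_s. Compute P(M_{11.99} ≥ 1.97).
P(M_{11.99} ≥ 1.97) = 2·P(B_{11.99} ≥ 1.97) = 2(1 − Φ(1.97/√11.99)) ≈ 0.5694

By the reflection principle for Brownian motion, P(M_t ≥ a) = 2 · P(B_t ≥ a) for a ≥ 0. Since B_t ~ N(0, t), P(B_t ≥ 1.97) = 1 − Φ(1.97/√t) = 1 − Φ(1.97/√11.99) = 1 − Φ(0.5689). So
  P(M_{11.99} ≥ 1.97) = 2(1 − Φ(0.5689)) ≈ 0.5694.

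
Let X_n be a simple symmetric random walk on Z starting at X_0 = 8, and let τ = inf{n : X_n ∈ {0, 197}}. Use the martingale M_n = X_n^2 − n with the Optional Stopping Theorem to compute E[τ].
E[τ] = 1512

M_n = X_n^2 − n is a martingale (since E[X_{n+1}^2 | F_n] = X_n^2 + 1). By OST (τ has finite mean in a bounded region), E[M_τ] = E[M_0] = X_0^2 − 0 = 8^2 = 64. Also E[M_τ] = E[X_τ^2] − E[τ]. The walk exits at 0 or 197, with P(hit 197 first) = 8/197, so E[X_τ^2] = 197^2 · 8/197 + 0 = 1576. Thus E[τ] = E[X_τ^2] − E[M_τ] = 1576 − 64 = 1512 = 8(197 − 8) = 1512.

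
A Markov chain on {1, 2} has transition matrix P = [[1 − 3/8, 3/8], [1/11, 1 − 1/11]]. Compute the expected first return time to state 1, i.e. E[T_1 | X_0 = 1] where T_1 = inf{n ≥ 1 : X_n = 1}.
E[T_1 | X_0 = 1] = 1/π_1 = 41/8

For an irreducible recurrent Markov chain with stationary distribution π, E[T_i | X_0 = i] = 1/π_i (Kac's formula). Here π_1 = (1/11)/(3/8 + 1/11) = (1/11)/(41/88) = 8/41, so E[T_1 | X_0 = 1] = 1/π_1 = (3/8 + 1/11)/(1/11) = (41/88)/(1/11) = 41/8.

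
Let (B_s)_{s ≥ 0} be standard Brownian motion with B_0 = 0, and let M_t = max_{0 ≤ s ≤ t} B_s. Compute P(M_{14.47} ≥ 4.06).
P(M_{14.47} ≥ 4.06) = 2·P(B_{14.47} ≥ 4.06) = 2(1 − Φ(4.06/√14.47)) ≈ 0.2858

By the reflection principle for Brownian motion, P(M_t ≥ a) = 2 · P(B_t ≥ a) for a ≥ 0. Since B_t ~ N(0, t), P(B_t ≥ 4.06) = 1 − Φ(4.06/√t) = 1 − Φ(4.06/√14.47) = 1 − Φ(1.0673). So
  P(M_{14.47} ≥ 4.06) = 2(1 − Φ(1.0673)) ≈ 0.2858.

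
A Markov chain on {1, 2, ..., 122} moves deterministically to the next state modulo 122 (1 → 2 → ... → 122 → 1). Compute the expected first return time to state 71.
E[T_71 | X_0 = 71] = 122

The chain cycles deterministically, so starting at state 71 it returns in exactly 122 steps. Equivalently, the stationary distribution is uniform π_j = 1/122 for every state j, so by Kac's formula E[T_71] = 1/π_71 = 122.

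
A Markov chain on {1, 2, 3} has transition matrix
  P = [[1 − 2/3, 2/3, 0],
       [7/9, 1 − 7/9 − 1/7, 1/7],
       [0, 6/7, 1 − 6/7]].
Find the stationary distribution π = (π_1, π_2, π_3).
π = (1/2, 3/7, 1/14)

This is a birth-death chain on three states, which satisfies detailed balance: π_1 · P_{12} = π_2 · P_{21} and π_2 · P_{23} = π_3 · P_{32}.
From π_1 · 2/3 = π_2 · 7/9: π_2/π_1 = (2/3)/(7/9) = 6/7.
From π_2 · 1/7 = π_3 · 6/7: π_3/π_2 = (1/7)/(6/7) = 1/6.
Take π_1 proportional to 1; then unnormalized π = (1, 6/7, 1/7). Normalize by dividing by the sum 2:
  π = (1/2, 3/7, 1/14).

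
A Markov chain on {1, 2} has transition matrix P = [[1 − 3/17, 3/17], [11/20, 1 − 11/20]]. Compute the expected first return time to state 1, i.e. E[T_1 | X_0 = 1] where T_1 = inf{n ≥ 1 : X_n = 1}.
E[T_1 | X_0 = 1] = 1/π_1 = 247/187

For an irreducible recurrent Markov chain with stationary distribution π, E[T_i | X_0 = i] = 1/π_i (Kac's formula). Here π_1 = (11/20)/(3/17 + 11/20) = (11/20)/(247/340) = 187/247, so E[T_1 | X_0 = 1] = 1/π_1 = (3/17 + 11/20)/(11/20) = (247/340)/(11/20) = 247/187.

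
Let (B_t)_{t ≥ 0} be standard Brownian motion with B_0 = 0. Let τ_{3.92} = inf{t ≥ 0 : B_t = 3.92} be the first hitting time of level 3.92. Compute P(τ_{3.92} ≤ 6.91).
P(τ_{3.92} ≤ 6.91) = 2(1 − Φ(3.92/√6.91)) = 2(1 − Φ(1.4912)) ≈ 0.1359

By the reflection principle for standard BM, P(τ_b ≤ t) = 2 · P(B_t ≥ b). Since B_t ~ N(0, t), P(B_t ≥ 3.92) = 1 − Φ(3.92/√t) = 1 − Φ(3.92/√6.91) = 1 − Φ(1.4912) ≈ 0.06795. Doubling: P(τ_{3.92} ≤ 6.91) ≈ 2 · 0.06795 = 0.13590 ≈ 0.1359.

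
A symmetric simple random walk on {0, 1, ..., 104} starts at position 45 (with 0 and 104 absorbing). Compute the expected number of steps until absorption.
E[τ | X_0 = 45] = 2655

Let v_k = E[τ | X_0 = k]. Boundary: v_0 = v_104 = 0. Recurrence: v_k = 1 + (v_{k-1} + v_{k+1})/2 for 1 ≤ k ≤ 103. The particular solution to v_k − (v_{k-1} + v_{k+1})/2 = 1 is v_k = −k^2. Adding homogeneous solution A + B k and matching boundaries gives v_k = k (104 − k). Substituting k = 45: v_45 = 45 · 59 = 2655.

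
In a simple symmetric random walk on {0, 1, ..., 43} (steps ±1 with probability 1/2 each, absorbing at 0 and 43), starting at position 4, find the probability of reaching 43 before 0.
P(hit 43 before 0) = 4/43

Let u_k = P(hit 43 before 0 | start at k). Then u_0 = 0, u_43 = 1, and u_k = u_{k-1}/2 + u_{k+1}/2 for 1 ≤ k ≤ 42. This harmonic recurrence is solved by u_k = k/43, giving u_4 = 4/43.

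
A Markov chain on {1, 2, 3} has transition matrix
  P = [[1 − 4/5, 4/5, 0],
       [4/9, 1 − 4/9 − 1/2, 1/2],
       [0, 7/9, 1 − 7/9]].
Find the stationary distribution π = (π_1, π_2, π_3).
π = (70/277, 126/277, 81/277)

This is a birth-death chain on three states, which satisfies detailed balance: π_1 · P_{12} = π_2 · P_{21} and π_2 · P_{23} = π_3 · P_{32}.
From π_1 · 4/5 = π_2 · 4/9: π_2/π_1 = (4/5)/(4/9) = 9/5.
From π_2 · 1/2 = π_3 · 7/9: π_3/π_2 = (1/2)/(7/9) = 9/14.
Take π_1 proportional to 1; then unnormalized π = (1, 9/5, 81/70). Normalize by dividing by the sum 277/70:
  π = (70/277, 126/277, 81/277).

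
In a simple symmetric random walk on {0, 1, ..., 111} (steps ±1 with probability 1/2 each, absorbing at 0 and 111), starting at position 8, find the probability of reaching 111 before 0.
P(hit 111 before 0) = 8/111

Let u_k = P(hit 111 before 0 | start at k). Then u_0 = 0, u_111 = 1, and u_k = u_{k-1}/2 + u_{k+1}/2 for 1 ≤ k ≤ 110. This harmonic recurrence is solved by u_k = k/111, giving u_8 = 8/111.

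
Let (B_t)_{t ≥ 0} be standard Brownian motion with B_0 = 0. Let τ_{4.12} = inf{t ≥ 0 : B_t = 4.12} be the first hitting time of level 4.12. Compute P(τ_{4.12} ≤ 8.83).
P(τ_{4.12} ≤ 8.83) = 2(1 − Φ(4.12/√8.83)) = 2(1 − Φ(1.3865)) ≈ 0.1656

By the reflection principle for standard BM, P(τ_b ≤ t) = 2 · P(B_t ≥ b). Since B_t ~ N(0, t), P(B_t ≥ 4.12) = 1 − Φ(4.12/√t) = 1 − Φ(4.12/√8.83) = 1 − Φ(1.3865) ≈ 0.08280. Doubling: P(τ_{4.12} ≤ 8.83) ≈ 2 · 0.08280 = 0.16560 ≈ 0.1656.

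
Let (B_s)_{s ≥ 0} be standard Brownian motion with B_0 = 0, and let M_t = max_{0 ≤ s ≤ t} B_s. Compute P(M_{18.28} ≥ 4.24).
P(M_{18.28} ≥ 4.24) = 2·P(B_{18.28} ≥ 4.24) = 2(1 − Φ(4.24/√18.28)) ≈ 0.3213

By the reflection principle for Brownian motion, P(M_t ≥ a) = 2 · P(B_t ≥ a) for a ≥ 0. Since B_t ~ N(0, t), P(B_t ≥ 4.24) = 1 − Φ(4.24/√t) = 1 − Φ(4.24/√18.28) = 1 − Φ(0.9917). So
  P(M_{18.28} ≥ 4.24) = 2(1 − Φ(0.9917)) ≈ 0.3213.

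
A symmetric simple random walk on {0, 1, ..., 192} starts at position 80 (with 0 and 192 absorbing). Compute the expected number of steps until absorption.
E[τ | X_0 = 80] = 8960

Let v_k = E[τ | X_0 = k]. Boundary: v_0 = v_192 = 0. Recurrence: v_k = 1 + (v_{k-1} + v_{k+1})/2 for 1 ≤ k ≤ 191. The particular solution to v_k − (v_{k-1} + v_{k+1})/2 = 1 is v_k = −k^2. Adding homogeneous solution A + B k and matching boundaries gives v_k = k (192 − k). Substituting k = 80: v_80 = 80 · 112 = 8960.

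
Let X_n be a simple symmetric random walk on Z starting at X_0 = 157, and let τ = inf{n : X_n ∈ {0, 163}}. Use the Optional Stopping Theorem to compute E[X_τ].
E[X_τ] = 157

X_n is a martingale and τ is a bounded-mean stopping time (indeed τ is finite a.s. with bounded expectation since the walk is in a bounded region). By the OST, E[X_τ] = E[X_0] = 157. Equivalently: E[X_τ] = 163 · P(hit 163 first) + 0 · P(hit 0 first) = 163 · (157/163) = 157.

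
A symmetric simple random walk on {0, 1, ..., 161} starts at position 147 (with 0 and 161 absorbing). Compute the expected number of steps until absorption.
E[τ | X_0 = 147] = 2058

Let v_k = E[τ | X_0 = k]. Boundary: v_0 = v_161 = 0. Recurrence: v_k = 1 + (v_{k-1} + v_{k+1})/2 for 1 ≤ k ≤ 160. The particular solution to v_k − (v_{k-1} + v_{k+1})/2 = 1 is v_k = −k^2. Adding homogeneous solution A + B k and matching boundaries gives v_k = k (161 − k). Substituting k = 147: v_147 = 147 · 14 = 2058.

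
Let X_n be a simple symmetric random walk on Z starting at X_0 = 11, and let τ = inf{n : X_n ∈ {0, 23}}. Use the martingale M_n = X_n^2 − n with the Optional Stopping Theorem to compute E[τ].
E[τ] = 132

M_n = X_n^2 − n is a martingale (since E[X_{n+1}^2 | F_n] = X_n^2 + 1). By OST (τ has finite mean in a bounded region), E[M_τ] = E[M_0] = X_0^2 − 0 = 11^2 = 121. Also E[M_τ] = E[X_τ^2] − E[τ]. The walk exits at 0 or 23, with P(hit 23 first) = 11/23, so E[X_τ^2] = 23^2 · 11/23 + 0 = 253. Thus E[τ] = E[X_τ^2] − E[M_τ] = 253 − 121 = 132 = 11(23 − 11) = 132.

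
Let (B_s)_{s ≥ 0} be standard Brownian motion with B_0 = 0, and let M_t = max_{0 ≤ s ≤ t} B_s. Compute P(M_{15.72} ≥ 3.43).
P(M_{15.72} ≥ 3.43) = 2·P(B_{15.72} ≥ 3.43) = 2(1 − Φ(3.43/√15.72)) ≈ 0.3870

By the reflection principle for Brownian motion, P(M_t ≥ a) = 2 · P(B_t ≥ a) for a ≥ 0. Since B_t ~ N(0, t), P(B_t ≥ 3.43) = 1 − Φ(3.43/√t) = 1 − Φ(3.43/√15.72) = 1 − Φ(0.8651). So
  P(M_{15.72} ≥ 3.43) = 2(1 − Φ(0.8651)) ≈ 0.3870.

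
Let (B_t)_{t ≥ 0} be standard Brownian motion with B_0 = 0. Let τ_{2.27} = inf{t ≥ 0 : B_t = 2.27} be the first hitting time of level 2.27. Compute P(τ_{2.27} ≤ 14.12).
P(τ_{2.27} ≤ 14.12) = 2(1 − Φ(2.27/√14.12)) = 2(1 − Φ(0.6041)) ≈ 0.5458

By the reflection principle for standard BM, P(τ_b ≤ t) = 2 · P(B_t ≥ b). Since B_t ~ N(0, t), P(B_t ≥ 2.27) = 1 − Φ(2.27/√t) = 1 − Φ(2.27/√14.12) = 1 − Φ(0.6041) ≈ 0.27289. Doubling: P(τ_{2.27} ≤ 14.12) ≈ 2 · 0.27289 = 0.54578 ≈ 0.5458.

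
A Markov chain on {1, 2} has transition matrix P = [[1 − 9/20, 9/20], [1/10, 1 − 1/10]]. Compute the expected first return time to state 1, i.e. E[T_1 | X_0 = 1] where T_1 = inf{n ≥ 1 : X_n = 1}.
E[T_1 | X_0 = 1] = 1/π_1 = 11/2

For an irreducible recurrent Markov chain with stationary distribution π, E[T_i | X_0 = i] = 1/π_i (Kac's formula). Here π_1 = (1/10)/(9/20 + 1/10) = (1/10)/(11/20) = 2/11, so E[T_1 | X_0 = 1] = 1/π_1 = (9/20 + 1/10)/(1/10) = (11/20)/(1/10) = 11/2.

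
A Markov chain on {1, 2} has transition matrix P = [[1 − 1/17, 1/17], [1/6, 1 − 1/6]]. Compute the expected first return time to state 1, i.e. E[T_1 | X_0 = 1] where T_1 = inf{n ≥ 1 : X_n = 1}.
E[T_1 | X_0 = 1] = 1/π_1 = 23/17

For an irreducible recurrent Markov chain with stationary distribution π, E[T_i | X_0 = i] = 1/π_i (Kac's formula). Here π_1 = (1/6)/(1/17 + 1/6) = (1/6)/(23/102) = 17/23, so E[T_1 | X_0 = 1] = 1/π_1 = (1/17 + 1/6)/(1/6) = (23/102)/(1/6) = 23/17.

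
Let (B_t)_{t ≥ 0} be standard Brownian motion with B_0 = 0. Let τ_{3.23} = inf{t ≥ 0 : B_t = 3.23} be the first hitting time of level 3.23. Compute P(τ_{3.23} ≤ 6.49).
P(τ_{3.23} ≤ 6.49) = 2(1 − Φ(3.23/√6.49)) = 2(1 − Φ(1.2679)) ≈ 0.2048

By the reflection principle for standard BM, P(τ_b ≤ t) = 2 · P(B_t ≥ b). Since B_t ~ N(0, t), P(B_t ≥ 3.23) = 1 − Φ(3.23/√t) = 1 − Φ(3.23/√6.49) = 1 − Φ(1.2679) ≈ 0.10242. Doubling: P(τ_{3.23} ≤ 6.49) ≈ 2 · 0.10242 = 0.20484 ≈ 0.2048.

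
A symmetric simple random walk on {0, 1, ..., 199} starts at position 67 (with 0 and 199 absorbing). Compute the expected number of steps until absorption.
E[τ | X_0 = 67] = 8844

Let v_k = E[τ | X_0 = k]. Boundary: v_0 = v_199 = 0. Recurrence: v_k = 1 + (v_{k-1} + v_{k+1})/2 for 1 ≤ k ≤ 198. The particular solution to v_k − (v_{k-1} + v_{k+1})/2 = 1 is v_k = −k^2. Adding homogeneous solution A + B k and matching boundaries gives v_k = k (199 − k). Substituting k = 67: v_67 = 67 · 132 = 8844.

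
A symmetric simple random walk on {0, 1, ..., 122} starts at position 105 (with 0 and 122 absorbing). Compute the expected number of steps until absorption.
E[τ | X_0 = 105] = 1785

Let v_k = E[τ | X_0 = k]. Boundary: v_0 = v_122 = 0. Recurrence: v_k = 1 + (v_{k-1} + v_{k+1})/2 for 1 ≤ k ≤ 121. The particular solution to v_k − (v_{k-1} + v_{k+1})/2 = 1 is v_k = −k^2. Adding homogeneous solution A + B k and matching boundaries gives v_k = k (122 − k). Substituting k = 105: v_105 = 105 · 17 = 1785.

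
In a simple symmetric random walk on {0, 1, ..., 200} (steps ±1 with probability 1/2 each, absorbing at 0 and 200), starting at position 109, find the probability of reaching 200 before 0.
P(hit 200 before 0) = 109/200

Let u_k = P(hit 200 before 0 | start at k). Then u_0 = 0, u_200 = 1, and u_k = u_{k-1}/2 + u_{k+1}/2 for 1 ≤ k ≤ 199. This harmonic recurrence is solved by u_k = k/200, giving u_109 = 109/200.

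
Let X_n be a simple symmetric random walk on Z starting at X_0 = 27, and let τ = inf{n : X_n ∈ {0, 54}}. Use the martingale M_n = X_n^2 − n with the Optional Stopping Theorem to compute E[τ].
E[τ] = 729

M_n = X_n^2 − n is a martingale (since E[X_{n+1}^2 | F_n] = X_n^2 + 1). By OST (τ has finite mean in a bounded region), E[M_τ] = E[M_0] = X_0^2 − 0 = 27^2 = 729. Also E[M_τ] = E[X_τ^2] − E[τ]. The walk exits at 0 or 54, with P(hit 54 first) = 27/54, so E[X_τ^2] = 54^2 · 27/54 + 0 = 1458. Thus E[τ] = E[X_τ^2] − E[M_τ] = 1458 − 729 = 729 = 27(54 − 27) = 729.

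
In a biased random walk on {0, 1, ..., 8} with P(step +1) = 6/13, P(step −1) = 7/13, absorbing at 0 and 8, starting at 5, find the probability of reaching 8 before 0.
P(hit 8 before 0) = (1 − (7/6)^5) / (1 − (7/6)^8) = 1950696/4085185

Let u_k denote P(reach 8 before 0 | start at k). Boundary: u_0 = 0, u_8 = 1. Recurrence: u_k = 6/13·u_{k+1} + 7/13·u_{k-1} for 1 ≤ k ≤ 7. Try u_k = A + B·r^k with r = q/p = (7/13)/(6/13) = 7/6. Substitution satisfies the recurrence; boundary conditions give:
  u_k = (1 − r^k) / (1 − r^N) = (1 − (7/6)^5) / (1 − (7/6)^8) = 1950696/4085185.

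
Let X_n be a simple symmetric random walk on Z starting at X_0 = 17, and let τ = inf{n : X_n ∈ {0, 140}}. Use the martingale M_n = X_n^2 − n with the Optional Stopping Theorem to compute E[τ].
E[τ] = 2091

M_n = X_n^2 − n is a martingale (since E[X_{n+1}^2 | F_n] = X_n^2 + 1). By OST (τ has finite mean in a bounded region), E[M_τ] = E[M_0] = X_0^2 − 0 = 17^2 = 289. Also E[M_τ] = E[X_τ^2] − E[τ]. The walk exits at 0 or 140, with P(hit 140 first) = 17/140, so E[X_τ^2] = 140^2 · 17/140 + 0 = 2380. Thus E[τ] = E[X_τ^2] − E[M_τ] = 2380 − 289 = 2091 = 17(140 − 17) = 2091.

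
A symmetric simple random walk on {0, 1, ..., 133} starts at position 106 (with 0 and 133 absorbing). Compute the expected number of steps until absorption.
E[τ | X_0 = 106] = 2862

Let v_k = E[τ | X_0 = k]. Boundary: v_0 = v_133 = 0. Recurrence: v_k = 1 + (v_{k-1} + v_{k+1})/2 for 1 ≤ k ≤ 132. The particular solution to v_k − (v_{k-1} + v_{k+1})/2 = 1 is v_k = −k^2. Adding homogeneous solution A + B k and matching boundaries gives v_k = k (133 − k). Substituting k = 106: v_106 = 106 · 27 = 2862.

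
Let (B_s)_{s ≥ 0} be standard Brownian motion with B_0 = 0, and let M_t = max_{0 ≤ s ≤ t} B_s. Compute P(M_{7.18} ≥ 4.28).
P(M_{7.18} ≥ 4.28) = 2·P(B_{7.18} ≥ 4.28) = 2(1 − Φ(4.28/√7.18)) ≈ 0.1102

By the reflection principle for Brownian motion, P(M_t ≥ a) = 2 · P(B_t ≥ a) for a ≥ 0. Since B_t ~ N(0, t), P(B_t ≥ 4.28) = 1 − Φ(4.28/√t) = 1 − Φ(4.28/√7.18) = 1 − Φ(1.5973). So
  P(M_{7.18} ≥ 4.28) = 2(1 − Φ(1.5973)) ≈ 0.1102.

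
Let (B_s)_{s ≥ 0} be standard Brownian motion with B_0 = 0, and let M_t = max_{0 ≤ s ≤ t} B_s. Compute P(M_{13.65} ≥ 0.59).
P(M_{13.65} ≥ 0.59) = 2·P(B_{13.65} ≥ 0.59) = 2(1 − Φ(0.59/√13.65)) ≈ 0.8731

By the reflection principle for Brownian motion, P(M_t ≥ a) = 2 · P(B_t ≥ a) for a ≥ 0. Since B_t ~ N(0, t), P(B_t ≥ 0.59) = 1 − Φ(0.59/√t) = 1 − Φ(0.59/√13.65) = 1 − Φ(0.1597). So
  P(M_{13.65} ≥ 0.59) = 2(1 − Φ(0.1597)) ≈ 0.8731.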